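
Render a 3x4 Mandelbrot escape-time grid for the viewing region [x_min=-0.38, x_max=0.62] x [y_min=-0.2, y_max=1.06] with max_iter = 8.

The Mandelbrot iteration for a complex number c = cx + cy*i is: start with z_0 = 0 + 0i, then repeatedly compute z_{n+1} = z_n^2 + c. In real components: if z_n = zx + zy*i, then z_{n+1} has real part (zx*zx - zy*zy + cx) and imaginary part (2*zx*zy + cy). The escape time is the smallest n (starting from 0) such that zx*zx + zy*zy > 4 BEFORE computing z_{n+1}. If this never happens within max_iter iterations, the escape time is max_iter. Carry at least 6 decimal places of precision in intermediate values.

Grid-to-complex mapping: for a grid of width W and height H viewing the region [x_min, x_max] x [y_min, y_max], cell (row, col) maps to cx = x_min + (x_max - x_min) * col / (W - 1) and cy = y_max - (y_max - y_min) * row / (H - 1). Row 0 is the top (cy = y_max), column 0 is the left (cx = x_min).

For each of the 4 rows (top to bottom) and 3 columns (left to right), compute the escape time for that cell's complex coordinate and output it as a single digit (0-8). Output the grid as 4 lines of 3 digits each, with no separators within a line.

Answer: 442
883
884
884

Derivation:
(row=0, col=0): c = -0.3800 + 1.0600i → escape time 4
(row=0, col=1): c = 0.1200 + 1.0600i → escape time 4
(row=0, col=2): c = 0.6200 + 1.0600i → escape time 2
(row=1, col=0): c = -0.3800 + 0.6400i → escape time 8
(row=1, col=1): c = 0.1200 + 0.6400i → escape time 8
(row=1, col=2): c = 0.6200 + 0.6400i → escape time 3
(row=2, col=0): c = -0.3800 + 0.2200i → escape time 8
(row=2, col=1): c = 0.1200 + 0.2200i → escape time 8
(row=2, col=2): c = 0.6200 + 0.2200i → escape time 4
(row=3, col=0): c = -0.3800 + -0.2000i → escape time 8
(row=3, col=1): c = 0.1200 + -0.2000i → escape time 8
(row=3, col=2): c = 0.6200 + -0.2000i → escape time 4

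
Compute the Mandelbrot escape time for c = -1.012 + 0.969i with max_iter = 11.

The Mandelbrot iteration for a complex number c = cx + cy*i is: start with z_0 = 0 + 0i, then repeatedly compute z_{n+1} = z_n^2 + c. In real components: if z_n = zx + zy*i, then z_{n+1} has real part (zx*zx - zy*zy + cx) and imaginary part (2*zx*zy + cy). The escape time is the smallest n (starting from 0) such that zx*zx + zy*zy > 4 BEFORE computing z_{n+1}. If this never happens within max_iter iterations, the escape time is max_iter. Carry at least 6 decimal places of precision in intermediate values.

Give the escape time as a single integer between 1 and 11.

z_0 = 0 + 0i, c = -1.0120 + 0.9690i
Iter 1: z = -1.0120 + 0.9690i, |z|^2 = 1.9631
Iter 2: z = -0.9268 + -0.9923i, |z|^2 = 1.8436
Iter 3: z = -1.1376 + 2.8083i, |z|^2 = 9.1805
Escaped at iteration 3

Answer: 3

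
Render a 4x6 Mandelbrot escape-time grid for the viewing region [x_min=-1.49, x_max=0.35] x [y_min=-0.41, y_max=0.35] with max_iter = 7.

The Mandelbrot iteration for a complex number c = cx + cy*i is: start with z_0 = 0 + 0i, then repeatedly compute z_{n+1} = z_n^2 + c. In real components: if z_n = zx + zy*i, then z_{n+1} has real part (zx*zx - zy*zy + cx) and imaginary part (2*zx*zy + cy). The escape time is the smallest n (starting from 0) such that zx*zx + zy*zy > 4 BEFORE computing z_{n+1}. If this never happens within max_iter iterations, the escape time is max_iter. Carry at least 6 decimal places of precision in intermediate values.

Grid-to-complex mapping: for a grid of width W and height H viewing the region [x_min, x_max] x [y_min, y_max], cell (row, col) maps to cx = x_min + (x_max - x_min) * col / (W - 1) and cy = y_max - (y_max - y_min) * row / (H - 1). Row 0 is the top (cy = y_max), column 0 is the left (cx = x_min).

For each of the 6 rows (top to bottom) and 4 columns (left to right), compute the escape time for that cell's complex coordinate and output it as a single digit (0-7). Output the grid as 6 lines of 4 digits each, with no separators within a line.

(row=0, col=0): c = -1.4900 + 0.3500i → escape time 4
(row=0, col=1): c = -0.8767 + 0.3500i → escape time 7
(row=0, col=2): c = -0.2633 + 0.3500i → escape time 7
(row=0, col=3): c = 0.3500 + 0.3500i → escape time 7
(row=1, col=0): c = -1.4900 + 0.1980i → escape time 5
(row=1, col=1): c = -0.8767 + 0.1980i → escape time 7
(row=1, col=2): c = -0.2633 + 0.1980i → escape time 7
(row=1, col=3): c = 0.3500 + 0.1980i → escape time 7
(row=2, col=0): c = -1.4900 + 0.0460i → escape time 7
(row=2, col=1): c = -0.8767 + 0.0460i → escape time 7
(row=2, col=2): c = -0.2633 + 0.0460i → escape time 7
(row=2, col=3): c = 0.3500 + 0.0460i → escape time 7
(row=3, col=0): c = -1.4900 + -0.1060i → escape time 7
(row=3, col=1): c = -0.8767 + -0.1060i → escape time 7
(row=3, col=2): c = -0.2633 + -0.1060i → escape time 7
(row=3, col=3): c = 0.3500 + -0.1060i → escape time 7
(row=4, col=0): c = -1.4900 + -0.2580i → escape time 5
(row=4, col=1): c = -0.8767 + -0.2580i → escape time 7
(row=4, col=2): c = -0.2633 + -0.2580i → escape time 7
(row=4, col=3): c = 0.3500 + -0.2580i → escape time 7
(row=5, col=0): c = -1.4900 + -0.4100i → escape time 4
(row=5, col=1): c = -0.8767 + -0.4100i → escape time 7
(row=5, col=2): c = -0.2633 + -0.4100i → escape time 7
(row=5, col=3): c = 0.3500 + -0.4100i → escape time 7

Answer: 4777
5777
7777
7777
5777
4777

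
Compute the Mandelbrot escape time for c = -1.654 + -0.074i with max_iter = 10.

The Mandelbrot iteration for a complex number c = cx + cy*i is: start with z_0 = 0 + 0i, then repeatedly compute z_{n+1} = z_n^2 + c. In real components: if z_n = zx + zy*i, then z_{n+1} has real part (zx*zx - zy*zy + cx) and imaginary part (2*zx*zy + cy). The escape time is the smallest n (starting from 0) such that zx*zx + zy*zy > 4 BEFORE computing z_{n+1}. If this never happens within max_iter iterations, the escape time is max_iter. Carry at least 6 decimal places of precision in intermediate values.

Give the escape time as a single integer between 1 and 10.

Answer: 6

Derivation:
z_0 = 0 + 0i, c = -1.6540 + -0.0740i
Iter 1: z = -1.6540 + -0.0740i, |z|^2 = 2.7412
Iter 2: z = 1.0762 + 0.1708i, |z|^2 = 1.1875
Iter 3: z = -0.5249 + 0.2936i, |z|^2 = 0.3617
Iter 4: z = -1.4647 + -0.3822i, |z|^2 = 2.2915
Iter 5: z = 0.3453 + 1.0457i, |z|^2 = 1.2128
Iter 6: z = -2.6283 + 0.6482i, |z|^2 = 7.3283
Escaped at iteration 6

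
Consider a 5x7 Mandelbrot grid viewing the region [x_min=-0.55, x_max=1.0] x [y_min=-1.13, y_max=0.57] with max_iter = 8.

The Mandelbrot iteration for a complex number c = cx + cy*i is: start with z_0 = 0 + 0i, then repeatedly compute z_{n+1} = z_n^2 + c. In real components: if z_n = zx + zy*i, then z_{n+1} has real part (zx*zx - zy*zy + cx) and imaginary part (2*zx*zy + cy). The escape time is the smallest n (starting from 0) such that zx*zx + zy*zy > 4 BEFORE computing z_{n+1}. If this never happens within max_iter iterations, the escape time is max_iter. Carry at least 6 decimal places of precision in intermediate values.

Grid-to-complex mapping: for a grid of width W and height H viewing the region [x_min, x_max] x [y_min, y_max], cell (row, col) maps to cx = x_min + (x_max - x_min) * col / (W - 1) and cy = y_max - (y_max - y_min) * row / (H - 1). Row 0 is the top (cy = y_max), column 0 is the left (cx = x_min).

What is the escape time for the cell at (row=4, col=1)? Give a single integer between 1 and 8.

z_0 = 0 + 0i, c = -0.1625 + -0.5633i
Iter 1: z = -0.1625 + -0.5633i, |z|^2 = 0.3438
Iter 2: z = -0.4534 + -0.3802i, |z|^2 = 0.3502
Iter 3: z = -0.1015 + -0.2185i, |z|^2 = 0.0580
Iter 4: z = -0.1999 + -0.5190i, |z|^2 = 0.3093
Iter 5: z = -0.3919 + -0.3558i, |z|^2 = 0.2802
Iter 6: z = -0.1355 + -0.2845i, |z|^2 = 0.0993
Iter 7: z = -0.2251 + -0.4862i, |z|^2 = 0.2871

Answer: 8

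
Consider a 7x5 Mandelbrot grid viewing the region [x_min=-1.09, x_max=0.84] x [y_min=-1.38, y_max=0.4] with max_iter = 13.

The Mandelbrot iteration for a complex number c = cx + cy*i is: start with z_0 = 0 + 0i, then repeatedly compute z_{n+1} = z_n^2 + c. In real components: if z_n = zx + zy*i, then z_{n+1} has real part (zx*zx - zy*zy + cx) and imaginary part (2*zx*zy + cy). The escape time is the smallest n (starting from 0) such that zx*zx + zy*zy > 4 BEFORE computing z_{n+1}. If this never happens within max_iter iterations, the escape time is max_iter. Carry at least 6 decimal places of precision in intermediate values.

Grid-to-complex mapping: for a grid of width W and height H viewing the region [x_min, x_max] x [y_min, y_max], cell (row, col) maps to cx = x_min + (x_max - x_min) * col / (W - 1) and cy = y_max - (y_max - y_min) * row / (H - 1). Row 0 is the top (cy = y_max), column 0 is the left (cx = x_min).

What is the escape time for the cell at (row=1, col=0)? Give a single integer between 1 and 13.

Answer: 13

Derivation:
z_0 = 0 + 0i, c = -1.0900 + -0.0450i
Iter 1: z = -1.0900 + -0.0450i, |z|^2 = 1.1901
Iter 2: z = 0.0961 + 0.0531i, |z|^2 = 0.0121
Iter 3: z = -1.0836 + -0.0348i, |z|^2 = 1.1754
Iter 4: z = 0.0830 + 0.0304i, |z|^2 = 0.0078
Iter 5: z = -1.0840 + -0.0400i, |z|^2 = 1.1767
Iter 6: z = 0.0836 + 0.0416i, |z|^2 = 0.0087
Iter 7: z = -1.0848 + -0.0380i, |z|^2 = 1.1781
Iter 8: z = 0.0852 + 0.0375i, |z|^2 = 0.0087
Iter 9: z = -1.0841 + -0.0386i, |z|^2 = 1.1769
Iter 10: z = 0.0839 + 0.0387i, |z|^2 = 0.0085
Iter 11: z = -1.0845 + -0.0385i, |z|^2 = 1.1775
Iter 12: z = 0.0846 + 0.0385i, |z|^2 = 0.0086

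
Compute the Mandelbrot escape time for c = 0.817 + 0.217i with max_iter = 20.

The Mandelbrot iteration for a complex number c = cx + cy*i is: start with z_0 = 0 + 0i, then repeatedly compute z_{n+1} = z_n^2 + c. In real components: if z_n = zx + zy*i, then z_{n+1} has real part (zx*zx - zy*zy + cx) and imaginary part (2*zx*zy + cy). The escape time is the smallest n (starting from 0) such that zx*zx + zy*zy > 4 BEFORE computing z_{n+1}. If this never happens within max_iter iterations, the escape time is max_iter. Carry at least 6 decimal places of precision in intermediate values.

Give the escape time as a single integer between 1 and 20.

z_0 = 0 + 0i, c = 0.8170 + 0.2170i
Iter 1: z = 0.8170 + 0.2170i, |z|^2 = 0.7146
Iter 2: z = 1.4374 + 0.5716i, |z|^2 = 2.3928
Iter 3: z = 2.5564 + 1.8602i, |z|^2 = 9.9955
Escaped at iteration 3

Answer: 3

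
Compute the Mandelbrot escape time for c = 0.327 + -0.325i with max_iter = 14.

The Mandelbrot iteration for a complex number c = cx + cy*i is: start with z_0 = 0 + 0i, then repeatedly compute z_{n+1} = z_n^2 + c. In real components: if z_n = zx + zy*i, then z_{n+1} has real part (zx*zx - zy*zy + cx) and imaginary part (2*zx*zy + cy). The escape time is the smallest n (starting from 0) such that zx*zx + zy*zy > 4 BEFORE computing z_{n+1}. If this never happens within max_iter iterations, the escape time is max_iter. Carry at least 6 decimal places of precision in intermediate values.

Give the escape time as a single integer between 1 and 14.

Answer: 14

Derivation:
z_0 = 0 + 0i, c = 0.3270 + -0.3250i
Iter 1: z = 0.3270 + -0.3250i, |z|^2 = 0.2126
Iter 2: z = 0.3283 + -0.5375i, |z|^2 = 0.3967
Iter 3: z = 0.1458 + -0.6780i, |z|^2 = 0.4809
Iter 4: z = -0.1114 + -0.5227i, |z|^2 = 0.2856
Iter 5: z = 0.0662 + -0.2086i, |z|^2 = 0.0479
Iter 6: z = 0.2879 + -0.3526i, |z|^2 = 0.2072
Iter 7: z = 0.2855 + -0.5280i, |z|^2 = 0.3603
Iter 8: z = 0.1297 + -0.6265i, |z|^2 = 0.4094
Iter 9: z = -0.0487 + -0.4876i, |z|^2 = 0.2401
Iter 10: z = 0.0916 + -0.2775i, |z|^2 = 0.0854
Iter 11: z = 0.2584 + -0.3759i, |z|^2 = 0.2080
Iter 12: z = 0.2525 + -0.5192i, |z|^2 = 0.3334
Iter 13: z = 0.1211 + -0.5872i, |z|^2 = 0.3595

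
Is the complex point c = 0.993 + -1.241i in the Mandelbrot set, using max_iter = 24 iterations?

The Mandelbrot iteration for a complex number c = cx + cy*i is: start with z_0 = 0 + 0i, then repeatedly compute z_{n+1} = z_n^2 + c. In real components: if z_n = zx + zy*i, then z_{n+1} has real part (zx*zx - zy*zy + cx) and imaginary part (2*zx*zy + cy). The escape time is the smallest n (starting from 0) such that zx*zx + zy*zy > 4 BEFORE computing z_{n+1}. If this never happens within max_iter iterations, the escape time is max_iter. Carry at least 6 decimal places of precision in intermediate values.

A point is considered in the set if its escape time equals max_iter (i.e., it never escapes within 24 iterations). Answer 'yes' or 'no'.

Answer: no

Derivation:
z_0 = 0 + 0i, c = 0.9930 + -1.2410i
Iter 1: z = 0.9930 + -1.2410i, |z|^2 = 2.5261
Iter 2: z = 0.4390 + -3.7056i, |z|^2 = 13.9244
Escaped at iteration 2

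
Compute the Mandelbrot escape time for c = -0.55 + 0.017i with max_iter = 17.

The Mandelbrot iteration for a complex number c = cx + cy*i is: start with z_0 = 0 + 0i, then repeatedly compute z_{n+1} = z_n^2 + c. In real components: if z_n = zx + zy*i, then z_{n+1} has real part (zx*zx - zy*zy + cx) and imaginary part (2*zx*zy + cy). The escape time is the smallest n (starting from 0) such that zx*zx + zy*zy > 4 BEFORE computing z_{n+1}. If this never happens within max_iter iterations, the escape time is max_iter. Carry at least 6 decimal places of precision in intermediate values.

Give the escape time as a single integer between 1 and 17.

Answer: 17

Derivation:
z_0 = 0 + 0i, c = -0.5500 + 0.0170i
Iter 1: z = -0.5500 + 0.0170i, |z|^2 = 0.3028
Iter 2: z = -0.2478 + -0.0017i, |z|^2 = 0.0614
Iter 3: z = -0.4886 + 0.0178i, |z|^2 = 0.2391
Iter 4: z = -0.3116 + -0.0004i, |z|^2 = 0.0971
Iter 5: z = -0.4529 + 0.0173i, |z|^2 = 0.2054
Iter 6: z = -0.3452 + 0.0014i, |z|^2 = 0.1191
Iter 7: z = -0.4309 + 0.0161i, |z|^2 = 0.1859
Iter 8: z = -0.3646 + 0.0032i, |z|^2 = 0.1330
Iter 9: z = -0.4171 + 0.0147i, |z|^2 = 0.1742
Iter 10: z = -0.3763 + 0.0047i, |z|^2 = 0.1416
Iter 11: z = -0.4084 + 0.0134i, |z|^2 = 0.1670
Iter 12: z = -0.3834 + 0.0060i, |z|^2 = 0.1470
Iter 13: z = -0.4031 + 0.0124i, |z|^2 = 0.1626
Iter 14: z = -0.3877 + 0.0070i, |z|^2 = 0.1503
Iter 15: z = -0.3998 + 0.0116i, |z|^2 = 0.1599
Iter 16: z = -0.3903 + 0.0078i, |z|^2 = 0.1524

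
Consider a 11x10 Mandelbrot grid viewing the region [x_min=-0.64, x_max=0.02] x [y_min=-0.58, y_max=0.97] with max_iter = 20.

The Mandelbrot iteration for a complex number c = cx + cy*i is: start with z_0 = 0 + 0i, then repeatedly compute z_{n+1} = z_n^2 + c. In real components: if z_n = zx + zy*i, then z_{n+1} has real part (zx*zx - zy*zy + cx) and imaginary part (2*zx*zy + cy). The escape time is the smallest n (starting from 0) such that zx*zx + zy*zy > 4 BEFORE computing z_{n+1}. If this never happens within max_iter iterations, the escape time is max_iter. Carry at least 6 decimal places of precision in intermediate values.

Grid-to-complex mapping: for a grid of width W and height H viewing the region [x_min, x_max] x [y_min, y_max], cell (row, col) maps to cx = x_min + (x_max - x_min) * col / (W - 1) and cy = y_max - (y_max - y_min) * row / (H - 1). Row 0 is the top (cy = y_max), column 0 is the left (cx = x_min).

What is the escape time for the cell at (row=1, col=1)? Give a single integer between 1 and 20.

z_0 = 0 + 0i, c = -0.5740 + 0.7978i
Iter 1: z = -0.5740 + 0.7978i, |z|^2 = 0.9659
Iter 2: z = -0.8810 + -0.1181i, |z|^2 = 0.7901
Iter 3: z = 0.1882 + 1.0058i, |z|^2 = 1.0471
Iter 4: z = -1.5503 + 1.1763i, |z|^2 = 3.7870
Iter 5: z = 0.4456 + -2.8494i, |z|^2 = 8.3175
Escaped at iteration 5

Answer: 5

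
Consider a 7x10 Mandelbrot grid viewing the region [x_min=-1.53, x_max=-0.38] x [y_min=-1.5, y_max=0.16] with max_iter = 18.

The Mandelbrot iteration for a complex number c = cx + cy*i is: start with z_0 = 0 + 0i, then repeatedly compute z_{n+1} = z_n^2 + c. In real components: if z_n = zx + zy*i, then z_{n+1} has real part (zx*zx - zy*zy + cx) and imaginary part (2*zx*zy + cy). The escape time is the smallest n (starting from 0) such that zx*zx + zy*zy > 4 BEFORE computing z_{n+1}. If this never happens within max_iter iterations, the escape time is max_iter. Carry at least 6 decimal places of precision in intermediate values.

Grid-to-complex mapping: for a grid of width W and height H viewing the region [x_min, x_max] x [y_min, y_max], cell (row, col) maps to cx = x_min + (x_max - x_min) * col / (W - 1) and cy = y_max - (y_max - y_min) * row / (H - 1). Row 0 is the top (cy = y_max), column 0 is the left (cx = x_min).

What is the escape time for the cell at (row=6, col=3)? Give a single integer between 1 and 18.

Answer: 3

Derivation:
z_0 = 0 + 0i, c = -0.9550 + -0.9467i
Iter 1: z = -0.9550 + -0.9467i, |z|^2 = 1.8082
Iter 2: z = -0.9392 + 0.8615i, |z|^2 = 1.6241
Iter 3: z = -0.8151 + -2.5648i, |z|^2 = 7.2424
Escaped at iteration 3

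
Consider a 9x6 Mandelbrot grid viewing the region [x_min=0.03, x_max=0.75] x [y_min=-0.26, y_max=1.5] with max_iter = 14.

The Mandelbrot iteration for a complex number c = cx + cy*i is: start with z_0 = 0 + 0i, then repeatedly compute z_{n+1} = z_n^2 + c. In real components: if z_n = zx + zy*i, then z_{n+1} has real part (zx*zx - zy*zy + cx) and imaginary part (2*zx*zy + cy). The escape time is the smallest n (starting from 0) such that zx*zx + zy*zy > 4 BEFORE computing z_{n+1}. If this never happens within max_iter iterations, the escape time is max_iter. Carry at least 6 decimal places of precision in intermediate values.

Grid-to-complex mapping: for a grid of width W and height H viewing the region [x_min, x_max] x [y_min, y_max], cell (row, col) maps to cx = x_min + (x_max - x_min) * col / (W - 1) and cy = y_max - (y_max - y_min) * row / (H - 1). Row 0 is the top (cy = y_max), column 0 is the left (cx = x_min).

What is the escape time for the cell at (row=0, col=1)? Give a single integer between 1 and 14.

Answer: 2

Derivation:
z_0 = 0 + 0i, c = 0.1200 + 1.5000i
Iter 1: z = 0.1200 + 1.5000i, |z|^2 = 2.2644
Iter 2: z = -2.1156 + 1.8600i, |z|^2 = 7.9354
Escaped at iteration 2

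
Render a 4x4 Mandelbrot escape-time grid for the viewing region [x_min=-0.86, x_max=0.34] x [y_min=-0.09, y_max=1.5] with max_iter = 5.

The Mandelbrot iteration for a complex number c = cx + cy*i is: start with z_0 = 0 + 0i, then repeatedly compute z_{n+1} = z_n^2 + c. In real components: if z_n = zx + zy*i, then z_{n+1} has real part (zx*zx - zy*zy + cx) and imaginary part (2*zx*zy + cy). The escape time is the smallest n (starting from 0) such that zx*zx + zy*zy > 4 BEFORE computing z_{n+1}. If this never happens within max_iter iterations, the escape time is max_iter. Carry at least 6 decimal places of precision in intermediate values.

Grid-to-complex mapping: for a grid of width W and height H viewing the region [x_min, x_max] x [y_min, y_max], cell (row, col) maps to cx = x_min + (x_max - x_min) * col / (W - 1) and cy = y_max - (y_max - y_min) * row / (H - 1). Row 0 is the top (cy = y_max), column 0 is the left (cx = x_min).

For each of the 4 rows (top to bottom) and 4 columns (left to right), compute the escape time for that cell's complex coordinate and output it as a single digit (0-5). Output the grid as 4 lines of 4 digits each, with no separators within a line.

(row=0, col=0): c = -0.8600 + 1.5000i → escape time 2
(row=0, col=1): c = -0.4600 + 1.5000i → escape time 2
(row=0, col=2): c = -0.0600 + 1.5000i → escape time 2
(row=0, col=3): c = 0.3400 + 1.5000i → escape time 2
(row=1, col=0): c = -0.8600 + 0.9700i → escape time 3
(row=1, col=1): c = -0.4600 + 0.9700i → escape time 4
(row=1, col=2): c = -0.0600 + 0.9700i → escape time 5
(row=1, col=3): c = 0.3400 + 0.9700i → escape time 3
(row=2, col=0): c = -0.8600 + 0.4400i → escape time 5
(row=2, col=1): c = -0.4600 + 0.4400i → escape time 5
(row=2, col=2): c = -0.0600 + 0.4400i → escape time 5
(row=2, col=3): c = 0.3400 + 0.4400i → escape time 5
(row=3, col=0): c = -0.8600 + -0.0900i → escape time 5
(row=3, col=1): c = -0.4600 + -0.0900i → escape time 5
(row=3, col=2): c = -0.0600 + -0.0900i → escape time 5
(row=3, col=3): c = 0.3400 + -0.0900i → escape time 5

Answer: 2222
3453
5555
5555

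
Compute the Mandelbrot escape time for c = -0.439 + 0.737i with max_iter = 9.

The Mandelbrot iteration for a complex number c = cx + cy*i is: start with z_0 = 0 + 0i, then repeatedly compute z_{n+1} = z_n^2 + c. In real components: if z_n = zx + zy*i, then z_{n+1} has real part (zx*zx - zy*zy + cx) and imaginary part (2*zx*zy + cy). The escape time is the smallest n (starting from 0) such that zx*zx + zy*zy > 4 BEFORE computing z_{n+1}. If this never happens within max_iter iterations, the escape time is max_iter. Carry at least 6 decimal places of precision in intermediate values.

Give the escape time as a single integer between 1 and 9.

z_0 = 0 + 0i, c = -0.4390 + 0.7370i
Iter 1: z = -0.4390 + 0.7370i, |z|^2 = 0.7359
Iter 2: z = -0.7894 + 0.0899i, |z|^2 = 0.6313
Iter 3: z = 0.1761 + 0.5950i, |z|^2 = 0.3851
Iter 4: z = -0.7620 + 0.9466i, |z|^2 = 1.4768
Iter 5: z = -0.7544 + -0.7057i, |z|^2 = 1.0672
Iter 6: z = -0.3680 + 1.8018i, |z|^2 = 3.3818
Iter 7: z = -3.5501 + -0.5889i, |z|^2 = 12.9498
Escaped at iteration 7

Answer: 7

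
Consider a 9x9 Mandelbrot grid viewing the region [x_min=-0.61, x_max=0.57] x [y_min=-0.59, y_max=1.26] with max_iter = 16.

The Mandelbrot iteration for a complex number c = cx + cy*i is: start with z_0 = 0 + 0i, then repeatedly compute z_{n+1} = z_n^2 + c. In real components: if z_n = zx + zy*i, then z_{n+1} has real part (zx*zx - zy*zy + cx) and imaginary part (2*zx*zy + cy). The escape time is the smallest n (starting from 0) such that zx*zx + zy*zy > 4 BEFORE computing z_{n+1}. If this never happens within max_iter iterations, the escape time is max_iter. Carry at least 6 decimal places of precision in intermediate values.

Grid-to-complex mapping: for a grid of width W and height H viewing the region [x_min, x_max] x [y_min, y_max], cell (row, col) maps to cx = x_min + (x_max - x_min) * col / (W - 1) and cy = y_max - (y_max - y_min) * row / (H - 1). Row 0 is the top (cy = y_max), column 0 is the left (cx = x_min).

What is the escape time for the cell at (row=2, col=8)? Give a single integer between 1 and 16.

Answer: 3

Derivation:
z_0 = 0 + 0i, c = 0.5700 + 0.7975i
Iter 1: z = 0.5700 + 0.7975i, |z|^2 = 0.9609
Iter 2: z = 0.2589 + 1.7066i, |z|^2 = 2.9797
Iter 3: z = -2.2756 + 1.6812i, |z|^2 = 8.0049
Escaped at iteration 3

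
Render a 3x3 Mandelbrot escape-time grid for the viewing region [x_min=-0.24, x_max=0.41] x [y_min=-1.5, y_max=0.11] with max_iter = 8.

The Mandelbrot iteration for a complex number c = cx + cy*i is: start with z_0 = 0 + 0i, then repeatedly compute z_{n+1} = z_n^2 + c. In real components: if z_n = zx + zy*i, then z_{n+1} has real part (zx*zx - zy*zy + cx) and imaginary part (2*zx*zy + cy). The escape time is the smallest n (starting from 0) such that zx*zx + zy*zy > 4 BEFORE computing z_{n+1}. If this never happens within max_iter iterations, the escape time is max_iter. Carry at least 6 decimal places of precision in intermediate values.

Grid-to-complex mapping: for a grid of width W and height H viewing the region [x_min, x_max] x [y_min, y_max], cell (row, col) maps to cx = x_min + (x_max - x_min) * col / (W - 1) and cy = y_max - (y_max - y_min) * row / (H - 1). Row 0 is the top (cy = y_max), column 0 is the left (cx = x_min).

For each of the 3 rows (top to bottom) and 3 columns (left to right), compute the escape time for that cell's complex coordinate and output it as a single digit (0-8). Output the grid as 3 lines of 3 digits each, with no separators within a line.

Answer: 888
885
222

Derivation:
(row=0, col=0): c = -0.2400 + 0.1100i → escape time 8
(row=0, col=1): c = 0.0850 + 0.1100i → escape time 8
(row=0, col=2): c = 0.4100 + 0.1100i → escape time 8
(row=1, col=0): c = -0.2400 + -0.6950i → escape time 8
(row=1, col=1): c = 0.0850 + -0.6950i → escape time 8
(row=1, col=2): c = 0.4100 + -0.6950i → escape time 5
(row=2, col=0): c = -0.2400 + -1.5000i → escape time 2
(row=2, col=1): c = 0.0850 + -1.5000i → escape time 2
(row=2, col=2): c = 0.4100 + -1.5000i → escape time 2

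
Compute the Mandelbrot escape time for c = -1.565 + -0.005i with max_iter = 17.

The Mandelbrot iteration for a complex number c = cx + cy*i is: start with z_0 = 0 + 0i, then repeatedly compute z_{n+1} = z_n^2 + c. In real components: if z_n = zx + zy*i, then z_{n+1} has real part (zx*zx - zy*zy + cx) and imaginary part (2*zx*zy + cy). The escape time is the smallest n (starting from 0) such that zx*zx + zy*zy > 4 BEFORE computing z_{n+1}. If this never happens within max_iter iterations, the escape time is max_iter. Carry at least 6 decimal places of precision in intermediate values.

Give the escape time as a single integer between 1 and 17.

z_0 = 0 + 0i, c = -1.5650 + -0.0050i
Iter 1: z = -1.5650 + -0.0050i, |z|^2 = 2.4492
Iter 2: z = 0.8842 + 0.0106i, |z|^2 = 0.7819
Iter 3: z = -0.7833 + 0.0138i, |z|^2 = 0.6138
Iter 4: z = -0.9516 + -0.0267i, |z|^2 = 0.9063
Iter 5: z = -0.6601 + 0.0458i, |z|^2 = 0.4379
Iter 6: z = -1.1313 + -0.0654i, |z|^2 = 1.2842
Iter 7: z = -0.2894 + 0.1430i, |z|^2 = 0.1042
Iter 8: z = -1.5017 + -0.0878i, |z|^2 = 2.2629
Iter 9: z = 0.6825 + 0.2586i, |z|^2 = 0.5327
Iter 10: z = -1.1661 + 0.3480i, |z|^2 = 1.4809
Iter 11: z = -0.3263 + -0.8166i, |z|^2 = 0.7733
Iter 12: z = -2.1253 + 0.5279i, |z|^2 = 4.7955
Escaped at iteration 12

Answer: 12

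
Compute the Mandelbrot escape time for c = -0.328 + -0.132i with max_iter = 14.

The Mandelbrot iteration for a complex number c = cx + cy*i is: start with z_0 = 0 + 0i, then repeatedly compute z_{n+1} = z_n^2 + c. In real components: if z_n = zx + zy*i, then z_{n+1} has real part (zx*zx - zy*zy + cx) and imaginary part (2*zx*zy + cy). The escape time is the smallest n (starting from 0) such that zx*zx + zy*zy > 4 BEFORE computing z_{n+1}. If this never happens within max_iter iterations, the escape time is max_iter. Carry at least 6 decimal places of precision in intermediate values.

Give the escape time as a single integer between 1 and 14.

z_0 = 0 + 0i, c = -0.3280 + -0.1320i
Iter 1: z = -0.3280 + -0.1320i, |z|^2 = 0.1250
Iter 2: z = -0.2378 + -0.0454i, |z|^2 = 0.0586
Iter 3: z = -0.2735 + -0.1104i, |z|^2 = 0.0870
Iter 4: z = -0.2654 + -0.0716i, |z|^2 = 0.0756
Iter 5: z = -0.2627 + -0.0940i, |z|^2 = 0.0778
Iter 6: z = -0.2678 + -0.0826i, |z|^2 = 0.0786
Iter 7: z = -0.2631 + -0.0877i, |z|^2 = 0.0769
Iter 8: z = -0.2665 + -0.0858i, |z|^2 = 0.0784
Iter 9: z = -0.2644 + -0.0863i, |z|^2 = 0.0773
Iter 10: z = -0.2656 + -0.0864i, |z|^2 = 0.0780
Iter 11: z = -0.2649 + -0.0861i, |z|^2 = 0.0776
Iter 12: z = -0.2652 + -0.0864i, |z|^2 = 0.0778
Iter 13: z = -0.2651 + -0.0862i, |z|^2 = 0.0777

Answer: 14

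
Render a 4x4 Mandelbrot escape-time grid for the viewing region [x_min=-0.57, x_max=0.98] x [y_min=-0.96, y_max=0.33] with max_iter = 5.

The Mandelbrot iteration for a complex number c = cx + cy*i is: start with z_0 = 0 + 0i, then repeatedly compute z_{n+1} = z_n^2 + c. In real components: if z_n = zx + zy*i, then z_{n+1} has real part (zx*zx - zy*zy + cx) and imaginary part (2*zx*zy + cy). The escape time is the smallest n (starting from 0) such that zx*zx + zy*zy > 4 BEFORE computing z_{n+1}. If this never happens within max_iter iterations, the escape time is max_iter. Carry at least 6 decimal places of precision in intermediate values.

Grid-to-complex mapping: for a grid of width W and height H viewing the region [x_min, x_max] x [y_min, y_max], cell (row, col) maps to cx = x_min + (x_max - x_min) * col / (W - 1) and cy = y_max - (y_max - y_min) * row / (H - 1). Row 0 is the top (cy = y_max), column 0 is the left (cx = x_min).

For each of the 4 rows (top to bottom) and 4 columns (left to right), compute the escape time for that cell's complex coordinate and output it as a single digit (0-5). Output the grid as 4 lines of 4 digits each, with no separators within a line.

(row=0, col=0): c = -0.5700 + 0.3300i → escape time 5
(row=0, col=1): c = -0.0533 + 0.3300i → escape time 5
(row=0, col=2): c = 0.4633 + 0.3300i → escape time 5
(row=0, col=3): c = 0.9800 + 0.3300i → escape time 2
(row=1, col=0): c = -0.5700 + -0.1000i → escape time 5
(row=1, col=1): c = -0.0533 + -0.1000i → escape time 5
(row=1, col=2): c = 0.4633 + -0.1000i → escape time 5
(row=1, col=3): c = 0.9800 + -0.1000i → escape time 3
(row=2, col=0): c = -0.5700 + -0.5300i → escape time 5
(row=2, col=1): c = -0.0533 + -0.5300i → escape time 5
(row=2, col=2): c = 0.4633 + -0.5300i → escape time 5
(row=2, col=3): c = 0.9800 + -0.5300i → escape time 2
(row=3, col=0): c = -0.5700 + -0.9600i → escape time 4
(row=3, col=1): c = -0.0533 + -0.9600i → escape time 5
(row=3, col=2): c = 0.4633 + -0.9600i → escape time 3
(row=3, col=3): c = 0.9800 + -0.9600i → escape time 2

Answer: 5552
5553
5552
4532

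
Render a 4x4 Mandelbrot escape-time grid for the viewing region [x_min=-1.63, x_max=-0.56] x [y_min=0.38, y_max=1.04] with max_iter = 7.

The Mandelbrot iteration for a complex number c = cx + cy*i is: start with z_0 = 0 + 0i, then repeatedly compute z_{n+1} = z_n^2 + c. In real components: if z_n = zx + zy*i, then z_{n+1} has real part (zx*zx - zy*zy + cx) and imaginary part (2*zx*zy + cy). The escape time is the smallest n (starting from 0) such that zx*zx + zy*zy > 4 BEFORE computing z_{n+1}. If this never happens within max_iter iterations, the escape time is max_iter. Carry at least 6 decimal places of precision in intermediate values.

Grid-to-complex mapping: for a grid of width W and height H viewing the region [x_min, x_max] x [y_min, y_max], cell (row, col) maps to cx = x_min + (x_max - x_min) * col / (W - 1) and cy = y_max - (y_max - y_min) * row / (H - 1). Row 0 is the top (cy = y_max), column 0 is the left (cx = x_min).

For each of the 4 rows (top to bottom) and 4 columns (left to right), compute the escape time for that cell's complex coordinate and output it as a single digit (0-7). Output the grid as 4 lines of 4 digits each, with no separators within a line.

Answer: 2334
3334
3357
4777

Derivation:
(row=0, col=0): c = -1.6300 + 1.0400i → escape time 2
(row=0, col=1): c = -1.2733 + 1.0400i → escape time 3
(row=0, col=2): c = -0.9167 + 1.0400i → escape time 3
(row=0, col=3): c = -0.5600 + 1.0400i → escape time 4
(row=1, col=0): c = -1.6300 + 0.8200i → escape time 3
(row=1, col=1): c = -1.2733 + 0.8200i → escape time 3
(row=1, col=2): c = -0.9167 + 0.8200i → escape time 3
(row=1, col=3): c = -0.5600 + 0.8200i → escape time 4
(row=2, col=0): c = -1.6300 + 0.6000i → escape time 3
(row=2, col=1): c = -1.2733 + 0.6000i → escape time 3
(row=2, col=2): c = -0.9167 + 0.6000i → escape time 5
(row=2, col=3): c = -0.5600 + 0.6000i → escape time 7
(row=3, col=0): c = -1.6300 + 0.3800i → escape time 4
(row=3, col=1): c = -1.2733 + 0.3800i → escape time 7
(row=3, col=2): c = -0.9167 + 0.3800i → escape time 7
(row=3, col=3): c = -0.5600 + 0.3800i → escape time 7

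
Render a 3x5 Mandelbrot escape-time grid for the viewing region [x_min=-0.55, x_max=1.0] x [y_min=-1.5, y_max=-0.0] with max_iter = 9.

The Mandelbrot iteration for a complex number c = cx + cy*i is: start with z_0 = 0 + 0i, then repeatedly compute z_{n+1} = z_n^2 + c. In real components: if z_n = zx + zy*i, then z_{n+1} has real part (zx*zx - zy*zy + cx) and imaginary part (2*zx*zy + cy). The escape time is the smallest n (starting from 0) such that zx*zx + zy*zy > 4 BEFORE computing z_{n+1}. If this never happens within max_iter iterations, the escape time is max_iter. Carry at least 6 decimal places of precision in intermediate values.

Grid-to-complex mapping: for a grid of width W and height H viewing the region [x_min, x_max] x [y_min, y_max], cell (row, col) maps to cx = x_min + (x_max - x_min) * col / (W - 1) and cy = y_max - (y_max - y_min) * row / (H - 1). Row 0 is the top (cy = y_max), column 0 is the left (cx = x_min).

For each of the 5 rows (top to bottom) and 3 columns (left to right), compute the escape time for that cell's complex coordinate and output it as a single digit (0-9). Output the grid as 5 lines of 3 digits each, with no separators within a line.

(row=0, col=0): c = -0.5500 + -0.0000i → escape time 9
(row=0, col=1): c = 0.2250 + -0.0000i → escape time 9
(row=0, col=2): c = 1.0000 + -0.0000i → escape time 3
(row=1, col=0): c = -0.5500 + -0.3750i → escape time 9
(row=1, col=1): c = 0.2250 + -0.3750i → escape time 9
(row=1, col=2): c = 1.0000 + -0.3750i → escape time 2
(row=2, col=0): c = -0.5500 + -0.7500i → escape time 6
(row=2, col=1): c = 0.2250 + -0.7500i → escape time 6
(row=2, col=2): c = 1.0000 + -0.7500i → escape time 2
(row=3, col=0): c = -0.5500 + -1.1250i → escape time 3
(row=3, col=1): c = 0.2250 + -1.1250i → escape time 3
(row=3, col=2): c = 1.0000 + -1.1250i → escape time 2
(row=4, col=0): c = -0.5500 + -1.5000i → escape time 2
(row=4, col=1): c = 0.2250 + -1.5000i → escape time 2
(row=4, col=2): c = 1.0000 + -1.5000i → escape time 2

Answer: 993
992
662
332
222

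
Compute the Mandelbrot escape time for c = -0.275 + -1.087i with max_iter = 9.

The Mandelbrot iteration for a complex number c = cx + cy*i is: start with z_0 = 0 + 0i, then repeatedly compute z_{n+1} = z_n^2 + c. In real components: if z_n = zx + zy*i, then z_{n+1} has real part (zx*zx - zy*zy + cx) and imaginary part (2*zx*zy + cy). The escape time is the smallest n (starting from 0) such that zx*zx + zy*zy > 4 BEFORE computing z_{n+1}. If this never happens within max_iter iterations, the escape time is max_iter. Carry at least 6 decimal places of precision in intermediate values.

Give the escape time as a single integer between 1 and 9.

z_0 = 0 + 0i, c = -0.2750 + -1.0870i
Iter 1: z = -0.2750 + -1.0870i, |z|^2 = 1.2572
Iter 2: z = -1.3809 + -0.4891i, |z|^2 = 2.1463
Iter 3: z = 1.3927 + 0.2640i, |z|^2 = 2.0094
Iter 4: z = 1.5950 + -0.3517i, |z|^2 = 2.6678
Iter 5: z = 2.1455 + -2.2089i, |z|^2 = 9.4824
Escaped at iteration 5

Answer: 5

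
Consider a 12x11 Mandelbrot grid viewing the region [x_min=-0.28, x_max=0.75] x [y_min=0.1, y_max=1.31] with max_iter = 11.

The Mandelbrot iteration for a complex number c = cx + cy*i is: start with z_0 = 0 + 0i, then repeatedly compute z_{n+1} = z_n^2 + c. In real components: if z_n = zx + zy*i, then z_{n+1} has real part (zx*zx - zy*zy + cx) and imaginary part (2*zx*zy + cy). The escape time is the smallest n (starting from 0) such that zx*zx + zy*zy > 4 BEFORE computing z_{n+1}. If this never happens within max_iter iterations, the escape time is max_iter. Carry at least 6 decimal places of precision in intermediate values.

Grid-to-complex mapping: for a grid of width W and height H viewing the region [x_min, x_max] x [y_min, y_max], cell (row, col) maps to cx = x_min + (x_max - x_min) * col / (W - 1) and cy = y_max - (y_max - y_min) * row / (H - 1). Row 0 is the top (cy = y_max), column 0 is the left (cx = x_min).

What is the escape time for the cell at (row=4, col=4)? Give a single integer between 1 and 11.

z_0 = 0 + 0i, c = 0.0945 + 0.8260i
Iter 1: z = 0.0945 + 0.8260i, |z|^2 = 0.6912
Iter 2: z = -0.5788 + 0.9822i, |z|^2 = 1.2997
Iter 3: z = -0.5352 + -0.3110i, |z|^2 = 0.3831
Iter 4: z = 0.2842 + 1.1588i, |z|^2 = 1.4237
Iter 5: z = -1.1675 + 1.4847i, |z|^2 = 3.5676
Iter 6: z = -0.7468 + -2.6410i, |z|^2 = 7.5327
Escaped at iteration 6

Answer: 6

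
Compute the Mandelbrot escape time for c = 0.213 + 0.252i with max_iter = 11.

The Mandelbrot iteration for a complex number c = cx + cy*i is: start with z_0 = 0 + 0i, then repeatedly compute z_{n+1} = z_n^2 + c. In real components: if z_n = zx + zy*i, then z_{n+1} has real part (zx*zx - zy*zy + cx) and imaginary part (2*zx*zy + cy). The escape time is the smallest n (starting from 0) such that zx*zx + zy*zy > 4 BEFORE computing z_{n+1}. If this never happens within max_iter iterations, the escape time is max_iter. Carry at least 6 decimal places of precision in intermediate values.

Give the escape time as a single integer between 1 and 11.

Answer: 11

Derivation:
z_0 = 0 + 0i, c = 0.2130 + 0.2520i
Iter 1: z = 0.2130 + 0.2520i, |z|^2 = 0.1089
Iter 2: z = 0.1949 + 0.3594i, |z|^2 = 0.1671
Iter 3: z = 0.1218 + 0.3921i, |z|^2 = 0.1685
Iter 4: z = 0.0741 + 0.3475i, |z|^2 = 0.1263
Iter 5: z = 0.0977 + 0.3035i, |z|^2 = 0.1017
Iter 6: z = 0.1304 + 0.3113i, |z|^2 = 0.1139
Iter 7: z = 0.1331 + 0.3332i, |z|^2 = 0.1287
Iter 8: z = 0.1197 + 0.3407i, |z|^2 = 0.1304
Iter 9: z = 0.1113 + 0.3336i, |z|^2 = 0.1236
Iter 10: z = 0.1141 + 0.3262i, |z|^2 = 0.1194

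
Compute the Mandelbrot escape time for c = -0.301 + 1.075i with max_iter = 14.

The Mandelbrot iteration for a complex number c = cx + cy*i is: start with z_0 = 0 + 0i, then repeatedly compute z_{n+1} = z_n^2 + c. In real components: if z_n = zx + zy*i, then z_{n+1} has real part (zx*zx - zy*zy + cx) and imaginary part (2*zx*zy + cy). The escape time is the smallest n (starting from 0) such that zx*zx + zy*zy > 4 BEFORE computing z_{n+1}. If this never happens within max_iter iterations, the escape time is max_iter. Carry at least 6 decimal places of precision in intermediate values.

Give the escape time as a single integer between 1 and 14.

Answer: 5

Derivation:
z_0 = 0 + 0i, c = -0.3010 + 1.0750i
Iter 1: z = -0.3010 + 1.0750i, |z|^2 = 1.2462
Iter 2: z = -1.3660 + 0.4278i, |z|^2 = 2.0491
Iter 3: z = 1.3820 + -0.0939i, |z|^2 = 1.9186
Iter 4: z = 1.6000 + 0.8154i, |z|^2 = 3.2250
Iter 5: z = 1.5941 + 3.6845i, |z|^2 = 16.1163
Escaped at iteration 5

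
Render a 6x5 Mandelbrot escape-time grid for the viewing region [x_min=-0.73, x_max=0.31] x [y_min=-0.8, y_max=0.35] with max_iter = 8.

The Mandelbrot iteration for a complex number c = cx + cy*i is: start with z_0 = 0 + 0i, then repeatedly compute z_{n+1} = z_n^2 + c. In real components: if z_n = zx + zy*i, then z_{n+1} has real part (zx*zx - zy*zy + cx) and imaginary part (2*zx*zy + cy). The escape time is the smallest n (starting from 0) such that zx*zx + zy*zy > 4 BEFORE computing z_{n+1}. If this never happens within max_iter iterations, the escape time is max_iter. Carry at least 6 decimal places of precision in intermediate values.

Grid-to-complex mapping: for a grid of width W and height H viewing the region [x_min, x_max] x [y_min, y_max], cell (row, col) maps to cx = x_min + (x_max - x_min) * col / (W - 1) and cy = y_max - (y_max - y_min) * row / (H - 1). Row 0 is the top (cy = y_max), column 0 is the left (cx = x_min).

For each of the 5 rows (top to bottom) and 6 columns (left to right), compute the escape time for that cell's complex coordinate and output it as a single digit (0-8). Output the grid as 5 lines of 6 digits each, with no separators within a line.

(row=0, col=0): c = -0.7300 + 0.3500i → escape time 8
(row=0, col=1): c = -0.5220 + 0.3500i → escape time 8
(row=0, col=2): c = -0.3140 + 0.3500i → escape time 8
(row=0, col=3): c = -0.1060 + 0.3500i → escape time 8
(row=0, col=4): c = 0.1020 + 0.3500i → escape time 8
(row=0, col=5): c = 0.3100 + 0.3500i → escape time 8
(row=1, col=0): c = -0.7300 + 0.0625i → escape time 8
(row=1, col=1): c = -0.5220 + 0.0625i → escape time 8
(row=1, col=2): c = -0.3140 + 0.0625i → escape time 8
(row=1, col=3): c = -0.1060 + 0.0625i → escape time 8
(row=1, col=4): c = 0.1020 + 0.0625i → escape time 8
(row=1, col=5): c = 0.3100 + 0.0625i → escape time 8
(row=2, col=0): c = -0.7300 + -0.2250i → escape time 8
(row=2, col=1): c = -0.5220 + -0.2250i → escape time 8
(row=2, col=2): c = -0.3140 + -0.2250i → escape time 8
(row=2, col=3): c = -0.1060 + -0.2250i → escape time 8
(row=2, col=4): c = 0.1020 + -0.2250i → escape time 8
(row=2, col=5): c = 0.3100 + -0.2250i → escape time 8
(row=3, col=0): c = -0.7300 + -0.5125i → escape time 6
(row=3, col=1): c = -0.5220 + -0.5125i → escape time 8
(row=3, col=2): c = -0.3140 + -0.5125i → escape time 8
(row=3, col=3): c = -0.1060 + -0.5125i → escape time 8
(row=3, col=4): c = 0.1020 + -0.5125i → escape time 8
(row=3, col=5): c = 0.3100 + -0.5125i → escape time 8
(row=4, col=0): c = -0.7300 + -0.8000i → escape time 4
(row=4, col=1): c = -0.5220 + -0.8000i → escape time 5
(row=4, col=2): c = -0.3140 + -0.8000i → escape time 8
(row=4, col=3): c = -0.1060 + -0.8000i → escape time 8
(row=4, col=4): c = 0.1020 + -0.8000i → escape time 6
(row=4, col=5): c = 0.3100 + -0.8000i → escape time 4

Answer: 888888
888888
888888
688888
458864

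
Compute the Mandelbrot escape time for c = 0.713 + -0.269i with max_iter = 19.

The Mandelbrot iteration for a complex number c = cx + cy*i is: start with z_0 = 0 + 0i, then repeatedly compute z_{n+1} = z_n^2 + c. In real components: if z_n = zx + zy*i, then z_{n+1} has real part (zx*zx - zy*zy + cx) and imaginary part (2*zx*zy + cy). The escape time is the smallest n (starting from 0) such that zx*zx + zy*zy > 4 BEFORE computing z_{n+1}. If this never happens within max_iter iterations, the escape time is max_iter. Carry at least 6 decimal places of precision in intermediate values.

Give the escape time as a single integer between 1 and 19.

z_0 = 0 + 0i, c = 0.7130 + -0.2690i
Iter 1: z = 0.7130 + -0.2690i, |z|^2 = 0.5807
Iter 2: z = 1.1490 + -0.6526i, |z|^2 = 1.7461
Iter 3: z = 1.6073 + -1.7687i, |z|^2 = 5.7117
Escaped at iteration 3

Answer: 3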